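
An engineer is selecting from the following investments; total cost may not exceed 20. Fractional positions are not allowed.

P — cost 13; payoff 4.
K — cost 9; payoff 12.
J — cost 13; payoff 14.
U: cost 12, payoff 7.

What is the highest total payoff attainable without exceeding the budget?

14

Allowing fractional choices, the relaxed optimum would be about 23.8, but investments are indivisible.
K: cost 9 ≤ 20, payoff 12.
J: cost 13 ≤ 20, payoff 14.
Best is J with total payoff 14.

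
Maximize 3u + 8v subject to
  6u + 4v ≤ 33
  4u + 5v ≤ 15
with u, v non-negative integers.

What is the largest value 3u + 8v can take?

24

(u,v)=(0,3): 6·0+4·3=12≤33, 4·0+5·3=15≤15, objective 24.
(u,v)=(1,2): 6·1+4·2=14≤33, 4·1+5·2=14≤15, objective 19.
(u,v)=(0,2): 6·0+4·2=8≤33, 4·0+5·2=10≤15, objective 16.
The best lattice point is (0,3), giving 24.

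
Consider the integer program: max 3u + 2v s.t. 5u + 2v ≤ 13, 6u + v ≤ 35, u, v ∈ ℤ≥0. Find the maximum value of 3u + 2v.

(u,v)=(0,6): 5·0+2·6=12≤13, 6·0+1·6=6≤35, objective 12.
(u,v)=(0,5): 5·0+2·5=10≤13, 6·0+1·5=5≤35, objective 10.
Maximum is 12 at (u,v)=(0,6).

12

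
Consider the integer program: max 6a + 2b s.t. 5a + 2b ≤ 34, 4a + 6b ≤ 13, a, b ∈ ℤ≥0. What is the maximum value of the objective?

18

(a,b)=(3,0): 5·3+2·0=15≤34, 4·3+6·0=12≤13, objective 18.
(a,b)=(2,0): 5·2+2·0=10≤34, 4·2+6·0=8≤13, objective 12.
The best lattice point is (3,0), giving 18.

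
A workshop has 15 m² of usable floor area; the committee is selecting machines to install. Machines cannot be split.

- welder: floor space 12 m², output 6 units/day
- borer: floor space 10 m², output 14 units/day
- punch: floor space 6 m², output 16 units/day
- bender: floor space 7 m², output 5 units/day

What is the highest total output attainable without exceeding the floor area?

21

borer: floor space 10 ≤ 15, output 14.
punch + bender: floor space 6 + 7 = 13 ≤ 15, output 16 + 5 = 21.
punch: floor space 6 ≤ 15, output 16.
Best is punch and bender with total output 21.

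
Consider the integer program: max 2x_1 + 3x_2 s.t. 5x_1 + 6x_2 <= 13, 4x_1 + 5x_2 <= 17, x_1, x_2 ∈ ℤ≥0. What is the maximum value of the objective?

Relaxing integrality, the LP optimum is 6.50 at (x_1,x_2) = (0, 2.17), which is not an integer point.
(x_1,x_2)=(0,2): 5·0+6·2=12≤13, 4·0+5·2=10≤17, objective 6.
(x_1,x_2)=(1,1): 5·1+6·1=11≤13, 4·1+5·1=9≤17, objective 5.
(x_1,x_2)=(0,1): 5·0+6·1=6≤13, 4·0+5·1=5≤17, objective 3.
The best lattice point is (0,2), giving 6.

6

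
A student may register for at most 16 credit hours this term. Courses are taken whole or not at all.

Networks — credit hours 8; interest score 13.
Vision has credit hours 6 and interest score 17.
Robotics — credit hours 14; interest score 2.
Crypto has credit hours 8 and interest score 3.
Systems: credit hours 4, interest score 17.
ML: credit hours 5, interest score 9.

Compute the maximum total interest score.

Networks + Systems: credit hours 8 + 4 = 12 ≤ 16, interest score 13 + 17 = 30.
Vision + Systems + ML: credit hours 6 + 4 + 5 = 15 ≤ 16, interest score 17 + 17 + 9 = 43.
Vision + Systems: credit hours 6 + 4 = 10 ≤ 16, interest score 17 + 17 = 34.
Best is Vision, Systems, and ML with total interest score 43.

43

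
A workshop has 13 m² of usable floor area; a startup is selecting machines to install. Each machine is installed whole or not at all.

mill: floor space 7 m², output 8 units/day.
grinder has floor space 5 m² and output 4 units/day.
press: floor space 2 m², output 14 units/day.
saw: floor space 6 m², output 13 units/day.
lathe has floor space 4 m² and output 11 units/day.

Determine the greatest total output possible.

38

mill + press + lathe: floor space 7 + 2 + 4 = 13 ≤ 13, output 8 + 14 + 11 = 33.
grinder + press + saw: floor space 5 + 2 + 6 = 13 ≤ 13, output 4 + 14 + 13 = 31.
press + saw + lathe: floor space 2 + 6 + 4 = 12 ≤ 13, output 14 + 13 + 11 = 38.
Best is press, saw, and lathe with total output 38.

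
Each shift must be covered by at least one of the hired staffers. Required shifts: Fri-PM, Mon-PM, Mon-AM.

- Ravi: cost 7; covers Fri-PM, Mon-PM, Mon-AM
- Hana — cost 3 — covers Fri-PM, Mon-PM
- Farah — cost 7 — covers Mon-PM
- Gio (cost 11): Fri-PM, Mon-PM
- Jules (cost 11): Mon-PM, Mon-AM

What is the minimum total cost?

7

This is a weighted set-cover instance.
Ravi alone covers Fri-PM, Mon-PM, Mon-AM — every shift.
Total cost: 7.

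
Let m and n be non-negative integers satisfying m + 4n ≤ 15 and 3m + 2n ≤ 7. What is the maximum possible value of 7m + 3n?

The continuous relaxation peaks at (2.33, 0) with value 16.33; rounding to a feasible lattice point costs some objective.
(m,n)=(2,0): 1·2+4·0=2≤15, 3·2+2·0=6≤7, objective 14.
(m,n)=(1,1): 1·1+4·1=5≤15, 3·1+2·1=5≤7, objective 10.
No feasible integer point exceeds 14.

14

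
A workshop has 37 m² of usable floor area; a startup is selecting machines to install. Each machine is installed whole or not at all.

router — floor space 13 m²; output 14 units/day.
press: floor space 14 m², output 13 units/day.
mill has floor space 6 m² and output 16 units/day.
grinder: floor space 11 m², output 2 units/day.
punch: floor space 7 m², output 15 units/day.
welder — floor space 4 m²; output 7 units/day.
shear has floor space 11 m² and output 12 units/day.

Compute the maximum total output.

press + mill + punch + welder: floor space 14 + 6 + 7 + 4 = 31 ≤ 37, output 13 + 16 + 15 + 7 = 51.
router + mill + punch + welder: floor space 13 + 6 + 7 + 4 = 30 ≤ 37, output 14 + 16 + 15 + 7 = 52.
router + mill + punch + shear: floor space 13 + 6 + 7 + 11 = 37 ≤ 37, output 14 + 16 + 15 + 12 = 57.
Best is router, mill, punch, and shear with total output 57.

57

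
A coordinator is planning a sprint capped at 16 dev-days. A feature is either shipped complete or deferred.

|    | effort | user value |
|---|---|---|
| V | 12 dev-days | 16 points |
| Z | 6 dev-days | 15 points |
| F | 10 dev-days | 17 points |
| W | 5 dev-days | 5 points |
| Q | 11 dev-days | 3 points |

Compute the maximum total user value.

Z + F: effort 6 + 10 = 16 ≤ 16, user value 15 + 17 = 32.
F + W: effort 10 + 5 = 15 ≤ 16, user value 17 + 5 = 22.
Best is Z and F with total user value 32.

32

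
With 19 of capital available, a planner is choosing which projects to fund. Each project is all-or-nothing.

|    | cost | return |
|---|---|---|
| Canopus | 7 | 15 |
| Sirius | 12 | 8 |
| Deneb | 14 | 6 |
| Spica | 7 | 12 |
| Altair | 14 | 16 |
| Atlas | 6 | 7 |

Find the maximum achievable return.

Allowing fractional choices, the relaxed optimum would be about 32.8, but projects are indivisible.
Canopus + Atlas: cost 7 + 6 = 13 ≤ 19, return 15 + 7 = 22.
Canopus + Sirius: cost 7 + 12 = 19 ≤ 19, return 15 + 8 = 23.
Canopus + Spica: cost 7 + 7 = 14 ≤ 19, return 15 + 12 = 27.
Best is Canopus and Spica with total return 27.

27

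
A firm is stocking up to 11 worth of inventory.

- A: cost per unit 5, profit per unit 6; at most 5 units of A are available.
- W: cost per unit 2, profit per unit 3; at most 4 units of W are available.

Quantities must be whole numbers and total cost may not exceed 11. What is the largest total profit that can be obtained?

This is a bounded integer knapsack.
W has the best ratio (3/2); taking only W gives at most 4×3 = 12 (stopped by the supply cap of 4).
Mixing does better — 1×A and 3×W: cost 11 ≤ 11, profit 1·6 + 3·3 = 15.

15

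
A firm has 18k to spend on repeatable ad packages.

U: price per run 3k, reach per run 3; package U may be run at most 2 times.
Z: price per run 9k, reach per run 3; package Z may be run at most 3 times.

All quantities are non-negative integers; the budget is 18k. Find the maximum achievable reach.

9

This is a bounded integer knapsack.
U has the best ratio (3/3); taking only U gives at most 2×3 = 6 (stopped by the supply cap of 2).
Mixing does better — 2×U and 1×Z: price 15 ≤ 18, reach 2·3 + 1·3 = 9.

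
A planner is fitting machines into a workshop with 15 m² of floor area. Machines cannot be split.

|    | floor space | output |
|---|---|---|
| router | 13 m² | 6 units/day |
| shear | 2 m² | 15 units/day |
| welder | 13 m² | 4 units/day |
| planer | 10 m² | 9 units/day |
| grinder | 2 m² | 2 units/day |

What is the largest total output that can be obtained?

Allowing fractional choices, the relaxed optimum would be about 26.5, but machines are indivisible.
shear + planer: floor space 2 + 10 = 12 ≤ 15, output 15 + 9 = 24.
shear + planer + grinder: floor space 2 + 10 + 2 = 14 ≤ 15, output 15 + 9 + 2 = 26.
router + shear: floor space 13 + 2 = 15 ≤ 15, output 6 + 15 = 21.
Best is shear, planer, and grinder with total output 26.

26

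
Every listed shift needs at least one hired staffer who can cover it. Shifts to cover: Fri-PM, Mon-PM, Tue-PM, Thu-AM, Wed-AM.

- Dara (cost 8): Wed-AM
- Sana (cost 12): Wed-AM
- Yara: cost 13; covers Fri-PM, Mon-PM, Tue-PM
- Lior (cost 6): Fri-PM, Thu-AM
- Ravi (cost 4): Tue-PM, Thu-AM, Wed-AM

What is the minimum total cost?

Choose Yara and Ravi: together they cover Fri-PM, Mon-PM, Tue-PM, Thu-AM, Wed-AM — every shift.
Total cost: 13 + 4 = 17.

17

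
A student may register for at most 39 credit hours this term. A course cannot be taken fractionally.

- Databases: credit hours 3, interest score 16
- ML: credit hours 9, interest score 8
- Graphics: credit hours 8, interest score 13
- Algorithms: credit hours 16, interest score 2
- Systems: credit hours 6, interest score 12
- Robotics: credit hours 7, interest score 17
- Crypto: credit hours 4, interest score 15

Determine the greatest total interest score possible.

81

Databases + Graphics + Systems + Robotics + Crypto: credit hours 3 + 8 + 6 + 7 + 4 = 28 ≤ 39, interest score 16 + 13 + 12 + 17 + 15 = 73.
Databases + ML + Graphics + Systems + Robotics + Crypto: credit hours 3 + 9 + 8 + 6 + 7 + 4 = 37 ≤ 39, interest score 16 + 8 + 13 + 12 + 17 + 15 = 81.
Best is Databases, ML, Graphics, Systems, Robotics, and Crypto with total interest score 81.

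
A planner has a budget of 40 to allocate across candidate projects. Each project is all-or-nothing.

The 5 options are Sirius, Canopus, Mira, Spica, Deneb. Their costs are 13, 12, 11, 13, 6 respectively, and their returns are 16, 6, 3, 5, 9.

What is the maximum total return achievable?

31

This is an integer program with binary decision variables.
Take Sirius, Canopus, and Deneb: cost 13 + 12 + 6 = 31 ≤ 40, return 16 + 6 + 9 = 31.
No other feasible combination does better.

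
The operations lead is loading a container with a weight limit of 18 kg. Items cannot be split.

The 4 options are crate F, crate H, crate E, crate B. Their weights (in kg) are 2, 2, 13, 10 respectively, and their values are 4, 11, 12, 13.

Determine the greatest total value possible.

Take crate F, crate H, and crate B: weight 2 + 2 + 10 = 14 ≤ 18, value 4 + 11 + 13 = 28.
No other feasible combination does better.

28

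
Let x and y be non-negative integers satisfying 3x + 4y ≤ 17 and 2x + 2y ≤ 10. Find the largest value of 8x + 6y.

40

(x,y)=(5,0) is feasible, giving 40.
(x,y)=(4,1) is feasible, giving 38.
(x,y)=(4,0) is feasible, giving 32.
The best lattice point is (5,0), giving 40.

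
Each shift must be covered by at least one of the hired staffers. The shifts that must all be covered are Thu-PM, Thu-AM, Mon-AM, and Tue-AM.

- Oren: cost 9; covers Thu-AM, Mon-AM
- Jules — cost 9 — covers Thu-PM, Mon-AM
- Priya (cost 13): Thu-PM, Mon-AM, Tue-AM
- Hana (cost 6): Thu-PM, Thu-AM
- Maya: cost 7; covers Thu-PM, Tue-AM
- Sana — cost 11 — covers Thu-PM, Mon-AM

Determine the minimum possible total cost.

The greedy cost-per-new-shift heuristic would pick Hana and Priya for 19, but a cheaper cover exists.
Choose Oren and Maya: together they cover Thu-PM, Thu-AM, Mon-AM, Tue-AM — every shift.
Total cost: 9 + 7 = 16.
No cover costs less than 16.

16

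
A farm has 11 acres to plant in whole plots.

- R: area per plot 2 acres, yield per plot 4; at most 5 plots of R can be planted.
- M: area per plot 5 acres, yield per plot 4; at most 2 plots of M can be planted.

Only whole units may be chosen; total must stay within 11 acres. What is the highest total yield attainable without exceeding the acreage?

Take 5×R: area 10 ≤ 11, yield 5·4 = 20.
R has the best ratio (4/2) and is taken to its limit of 5; remaining capacity is filled optimally with the others.

20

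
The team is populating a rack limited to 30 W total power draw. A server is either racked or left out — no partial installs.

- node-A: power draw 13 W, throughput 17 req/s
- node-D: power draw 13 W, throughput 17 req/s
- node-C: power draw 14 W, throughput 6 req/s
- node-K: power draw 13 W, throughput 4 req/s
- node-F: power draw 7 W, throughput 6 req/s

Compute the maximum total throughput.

34

Treat it as a binary knapsack problem.
Allowing fractional choices, the relaxed optimum would be about 37.4, but servers are indivisible.
node-D + node-F: power draw 13 + 7 = 20 ≤ 30, throughput 17 + 6 = 23.
node-A + node-D: power draw 13 + 13 = 26 ≤ 30, throughput 17 + 17 = 34.
node-A + node-F: power draw 13 + 7 = 20 ≤ 30, throughput 17 + 6 = 23.
Best is node-A and node-D with total throughput 34.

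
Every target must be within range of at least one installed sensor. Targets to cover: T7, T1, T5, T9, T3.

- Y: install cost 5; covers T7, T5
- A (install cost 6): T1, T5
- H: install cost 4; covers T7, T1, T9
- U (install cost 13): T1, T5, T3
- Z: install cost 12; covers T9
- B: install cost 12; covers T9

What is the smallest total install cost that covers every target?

The greedy cost-per-new-target heuristic would pick H, Y, and U for 22, but a cheaper cover exists.
Choose H and U: together they cover T7, T1, T5, T9, T3 — every target.
Total install cost: 4 + 13 = 17.
No cover costs less than 17.

17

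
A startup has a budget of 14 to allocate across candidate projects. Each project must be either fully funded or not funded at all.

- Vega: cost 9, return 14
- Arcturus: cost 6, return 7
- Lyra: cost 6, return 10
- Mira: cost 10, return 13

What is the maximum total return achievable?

Take Arcturus and Lyra: cost 6 + 6 = 12 ≤ 14, return 7 + 10 = 17.
No other feasible combination does better.

17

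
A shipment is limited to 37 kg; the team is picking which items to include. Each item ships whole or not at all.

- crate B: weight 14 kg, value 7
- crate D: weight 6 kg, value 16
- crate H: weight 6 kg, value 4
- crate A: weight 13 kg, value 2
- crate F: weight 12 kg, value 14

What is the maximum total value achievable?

Take crate B, crate D, and crate F: weight 14 + 6 + 12 = 32 ≤ 37, value 7 + 16 + 14 = 37.
No other feasible combination does better.

37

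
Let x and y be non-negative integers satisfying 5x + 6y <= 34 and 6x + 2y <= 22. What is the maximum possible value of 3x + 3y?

Relaxing integrality, the LP optimum is 18.23 at (x,y) = (2.46, 3.62), which is not an integer point.
(x,y)=(2,4): 5·2+6·4=34≤34, 6·2+2·4=20≤22, objective 18.
(x,y)=(1,4): 5·1+6·4=29≤34, 6·1+2·4=14≤22, objective 15.
(x,y)=(2,3): 5·2+6·3=28≤34, 6·2+2·3=18≤22, objective 15.
Maximum is 18 at (x,y)=(2,4).

18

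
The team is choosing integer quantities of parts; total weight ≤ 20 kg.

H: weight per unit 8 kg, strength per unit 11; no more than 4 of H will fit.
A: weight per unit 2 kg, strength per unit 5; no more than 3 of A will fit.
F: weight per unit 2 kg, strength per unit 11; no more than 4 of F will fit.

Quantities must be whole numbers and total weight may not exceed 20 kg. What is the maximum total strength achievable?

65

This is a bounded integer knapsack.
Take 1×H, 2×A, and 4×F: weight 20 ≤ 20, strength 1·11 + 2·5 + 4·11 = 65.
F has the best ratio (11/2) and is taken to its limit of 4; remaining capacity is filled optimally with the others.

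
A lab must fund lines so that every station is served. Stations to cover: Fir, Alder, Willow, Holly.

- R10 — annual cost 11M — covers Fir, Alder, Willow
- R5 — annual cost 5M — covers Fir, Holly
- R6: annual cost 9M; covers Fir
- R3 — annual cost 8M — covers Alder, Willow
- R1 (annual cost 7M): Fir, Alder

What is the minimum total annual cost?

13

Choose R5 and R3: together they cover Fir, Alder, Willow, Holly — every station.
Total annual cost: 5 + 8 = 13.
No cover costs less than 13.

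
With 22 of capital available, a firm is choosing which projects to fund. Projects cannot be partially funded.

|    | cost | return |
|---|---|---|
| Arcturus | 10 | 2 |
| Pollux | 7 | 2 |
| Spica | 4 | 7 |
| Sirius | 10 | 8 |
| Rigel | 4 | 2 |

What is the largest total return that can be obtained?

Allowing fractional choices, the relaxed optimum would be about 18.1, but projects are indivisible.
Pollux + Spica + Sirius: cost 7 + 4 + 10 = 21 ≤ 22, return 2 + 7 + 8 = 17.
Spica + Sirius + Rigel: cost 4 + 10 + 4 = 18 ≤ 22, return 7 + 8 + 2 = 17.
Spica + Sirius: cost 4 + 10 = 14 ≤ 22, return 7 + 8 = 15.
The maximum return is 17; one optimal choice is Spica, Sirius, and Rigel.

17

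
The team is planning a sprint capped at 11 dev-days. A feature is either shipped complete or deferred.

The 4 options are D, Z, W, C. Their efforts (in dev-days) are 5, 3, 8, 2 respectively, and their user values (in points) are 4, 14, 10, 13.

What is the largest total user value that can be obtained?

31

This is an integer program with binary decision variables.
Allowing fractional choices, the relaxed optimum would be about 34.5, but features are indivisible.
Z + W: effort 3 + 8 = 11 ≤ 11, user value 14 + 10 = 24.
D + Z + C: effort 5 + 3 + 2 = 10 ≤ 11, user value 4 + 14 + 13 = 31.
Z + C: effort 3 + 2 = 5 ≤ 11, user value 14 + 13 = 27.
Best is D, Z, and C with total user value 31.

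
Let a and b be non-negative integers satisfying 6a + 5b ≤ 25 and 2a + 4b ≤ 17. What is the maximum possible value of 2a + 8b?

32

(a,b)=(0,4) is feasible, giving 32.
(a,b)=(1,3) is feasible, giving 26.
No feasible integer point exceeds 32.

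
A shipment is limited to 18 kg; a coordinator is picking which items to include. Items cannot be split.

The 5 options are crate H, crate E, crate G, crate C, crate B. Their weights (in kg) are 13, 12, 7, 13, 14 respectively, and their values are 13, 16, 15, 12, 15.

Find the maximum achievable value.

Treat it as a binary knapsack problem.
crate B: weight 14 ≤ 18, value 15.
crate E: weight 12 ≤ 18, value 16.
crate G: weight 7 ≤ 18, value 15.
Best is crate E with total value 16.

16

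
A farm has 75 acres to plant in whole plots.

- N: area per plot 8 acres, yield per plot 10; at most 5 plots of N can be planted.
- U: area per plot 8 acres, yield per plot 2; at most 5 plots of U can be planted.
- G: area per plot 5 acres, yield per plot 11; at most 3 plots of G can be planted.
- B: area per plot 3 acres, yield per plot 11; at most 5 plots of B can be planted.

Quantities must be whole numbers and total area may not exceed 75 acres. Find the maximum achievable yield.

138

B has the best ratio (11/3); taking only B gives at most 5×11 = 55 (stopped by the supply cap of 5).
Mixing does better — 5×N, 3×G, and 5×B: area 70 ≤ 75, yield 5·10 + 3·11 + 5·11 = 138.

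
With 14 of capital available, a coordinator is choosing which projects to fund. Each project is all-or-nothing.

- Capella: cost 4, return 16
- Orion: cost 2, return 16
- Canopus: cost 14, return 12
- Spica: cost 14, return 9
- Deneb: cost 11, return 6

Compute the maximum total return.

32

Allowing fractional choices, the relaxed optimum would be about 38.9, but projects are indivisible.
Orion: cost 2 ≤ 14, return 16.
Orion + Deneb: cost 2 + 11 = 13 ≤ 14, return 16 + 6 = 22.
Capella + Orion: cost 4 + 2 = 6 ≤ 14, return 16 + 16 = 32.
Best is Capella and Orion with total return 32.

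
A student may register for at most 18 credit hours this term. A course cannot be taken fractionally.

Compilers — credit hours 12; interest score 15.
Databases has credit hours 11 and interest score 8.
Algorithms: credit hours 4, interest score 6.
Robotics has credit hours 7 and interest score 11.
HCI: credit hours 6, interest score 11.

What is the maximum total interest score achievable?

28

Algorithms + Robotics + HCI: credit hours 4 + 7 + 6 = 17 ≤ 18, interest score 6 + 11 + 11 = 28.
Robotics + HCI: credit hours 7 + 6 = 13 ≤ 18, interest score 11 + 11 = 22.
Compilers + HCI: credit hours 12 + 6 = 18 ≤ 18, interest score 15 + 11 = 26.
Best is Algorithms, Robotics, and HCI with total interest score 28.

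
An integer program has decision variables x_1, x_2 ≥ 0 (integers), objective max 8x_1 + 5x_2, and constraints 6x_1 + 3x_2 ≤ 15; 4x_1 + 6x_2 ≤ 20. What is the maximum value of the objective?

21

Relaxing integrality, the LP optimum is 22.50 at (x_1,x_2) = (1.25, 2.5), which is not an integer point.
(x_1,x_2)=(2,1): 6·2+3·1=15≤15, 4·2+6·1=14≤20, objective 21.
(x_1,x_2)=(1,2): 6·1+3·2=12≤15, 4·1+6·2=16≤20, objective 18.
The best lattice point is (2,1), giving 21.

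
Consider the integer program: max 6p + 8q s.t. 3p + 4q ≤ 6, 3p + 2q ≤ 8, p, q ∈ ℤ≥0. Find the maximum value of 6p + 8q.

12

(p,q)=(2,0): 3·2+4·0=6≤6, 3·2+2·0=6≤8, objective 12.
(p,q)=(1,0): 3·1+4·0=3≤6, 3·1+2·0=3≤8, objective 6.
The best lattice point is (2,0), giving 12.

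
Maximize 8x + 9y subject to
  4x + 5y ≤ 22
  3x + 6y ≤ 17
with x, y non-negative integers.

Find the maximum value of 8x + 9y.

(x,y)=(5,0) is feasible, giving 40.
(x,y)=(4,0) is feasible, giving 32.
Maximum is 40 at (x,y)=(5,0).

40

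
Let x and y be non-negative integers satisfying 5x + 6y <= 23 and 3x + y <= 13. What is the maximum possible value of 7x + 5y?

28

(x,y)=(4,0): 5·4+6·0=20≤23, 3·4+1·0=12≤13, objective 28.
(x,y)=(3,1): 5·3+6·1=21≤23, 3·3+1·1=10≤13, objective 26.
(x,y)=(3,0): 5·3+6·0=15≤23, 3·3+1·0=9≤13, objective 21.
Maximum is 28 at (x,y)=(4,0).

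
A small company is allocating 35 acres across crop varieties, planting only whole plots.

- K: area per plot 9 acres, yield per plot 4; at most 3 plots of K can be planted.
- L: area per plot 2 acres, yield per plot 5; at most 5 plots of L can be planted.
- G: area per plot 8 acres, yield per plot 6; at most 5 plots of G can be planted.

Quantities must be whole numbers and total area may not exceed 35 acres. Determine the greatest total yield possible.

43

This is a bounded integer knapsack.
Take 5×L and 3×G: area 34 ≤ 35, yield 5·5 + 3·6 = 43.
L has the best ratio (5/2) and is taken to its limit of 5; remaining capacity is filled optimally with the others.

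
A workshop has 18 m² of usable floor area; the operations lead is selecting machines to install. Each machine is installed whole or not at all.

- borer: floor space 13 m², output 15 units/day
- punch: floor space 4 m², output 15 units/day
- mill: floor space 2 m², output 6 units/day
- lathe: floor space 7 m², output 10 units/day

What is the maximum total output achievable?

31

borer + punch: floor space 13 + 4 = 17 ≤ 18, output 15 + 15 = 30.
punch + mill + lathe: floor space 4 + 2 + 7 = 13 ≤ 18, output 15 + 6 + 10 = 31.
Best is punch, mill, and lathe with total output 31.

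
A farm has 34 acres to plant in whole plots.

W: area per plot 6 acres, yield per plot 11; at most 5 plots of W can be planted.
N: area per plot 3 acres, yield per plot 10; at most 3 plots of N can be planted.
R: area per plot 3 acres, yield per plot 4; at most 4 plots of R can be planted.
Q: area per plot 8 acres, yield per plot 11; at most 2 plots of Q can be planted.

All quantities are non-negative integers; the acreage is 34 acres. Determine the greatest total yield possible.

Take 4×W and 3×N: area 33 ≤ 34, yield 4·11 + 3·10 = 74.
N has the best ratio (10/3) and is taken to its limit of 3; remaining capacity is filled optimally with the others.

74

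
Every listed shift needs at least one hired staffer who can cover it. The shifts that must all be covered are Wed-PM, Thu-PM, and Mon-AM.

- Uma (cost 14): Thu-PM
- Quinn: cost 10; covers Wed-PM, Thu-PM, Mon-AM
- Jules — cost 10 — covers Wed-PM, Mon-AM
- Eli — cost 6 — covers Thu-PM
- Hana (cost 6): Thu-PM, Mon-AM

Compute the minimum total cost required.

The greedy cost-per-new-shift heuristic would pick Hana and Quinn for 16, but a cheaper cover exists.
Quinn alone covers Wed-PM, Thu-PM, Mon-AM — every shift.
Total cost: 10.
No cover costs less than 10.

10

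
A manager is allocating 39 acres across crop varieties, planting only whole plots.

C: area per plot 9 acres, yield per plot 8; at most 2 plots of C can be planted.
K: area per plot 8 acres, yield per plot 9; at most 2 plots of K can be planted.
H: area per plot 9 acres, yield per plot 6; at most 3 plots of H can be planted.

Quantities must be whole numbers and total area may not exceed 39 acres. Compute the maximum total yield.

34

1×C, 2×K, and 1×H: area 34 ≤ 39, yield 1·8 + 2·9 + 1·6 = 32.
2×C and 2×K: area 34 ≤ 39, yield 2·8 + 2·9 = 34.
Best is 34.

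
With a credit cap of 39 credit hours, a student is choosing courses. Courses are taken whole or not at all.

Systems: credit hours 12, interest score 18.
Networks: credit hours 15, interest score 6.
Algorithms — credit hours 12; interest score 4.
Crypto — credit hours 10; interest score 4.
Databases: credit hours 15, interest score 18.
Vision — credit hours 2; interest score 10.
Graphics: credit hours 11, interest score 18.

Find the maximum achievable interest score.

This is a 0-1 knapsack instance.
Take Systems, Databases, and Graphics: credit hours 12 + 15 + 11 = 38 ≤ 39, interest score 18 + 18 + 18 = 54.
No other feasible combination does better.

54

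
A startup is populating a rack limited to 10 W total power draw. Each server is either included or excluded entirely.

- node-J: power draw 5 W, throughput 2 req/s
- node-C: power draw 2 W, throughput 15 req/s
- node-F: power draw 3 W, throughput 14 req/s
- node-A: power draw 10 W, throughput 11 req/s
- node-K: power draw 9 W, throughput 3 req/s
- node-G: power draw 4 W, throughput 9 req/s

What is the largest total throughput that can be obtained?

38

Allowing fractional choices, the relaxed optimum would be about 39.1, but servers are indivisible.
node-J + node-C + node-F: power draw 5 + 2 + 3 = 10 ≤ 10, throughput 2 + 15 + 14 = 31.
node-C + node-F + node-G: power draw 2 + 3 + 4 = 9 ≤ 10, throughput 15 + 14 + 9 = 38.
Best is node-C, node-F, and node-G with total throughput 38.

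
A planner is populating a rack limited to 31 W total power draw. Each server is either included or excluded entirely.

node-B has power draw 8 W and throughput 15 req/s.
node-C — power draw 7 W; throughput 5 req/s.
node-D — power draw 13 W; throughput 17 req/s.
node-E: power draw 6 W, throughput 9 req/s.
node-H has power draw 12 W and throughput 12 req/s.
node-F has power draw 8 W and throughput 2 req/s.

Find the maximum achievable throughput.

node-D + node-E + node-H: power draw 13 + 6 + 12 = 31 ≤ 31, throughput 17 + 9 + 12 = 38.
node-B + node-C + node-D: power draw 8 + 7 + 13 = 28 ≤ 31, throughput 15 + 5 + 17 = 37.
node-B + node-D + node-E: power draw 8 + 13 + 6 = 27 ≤ 31, throughput 15 + 17 + 9 = 41.
Best is node-B, node-D, and node-E with total throughput 41.

41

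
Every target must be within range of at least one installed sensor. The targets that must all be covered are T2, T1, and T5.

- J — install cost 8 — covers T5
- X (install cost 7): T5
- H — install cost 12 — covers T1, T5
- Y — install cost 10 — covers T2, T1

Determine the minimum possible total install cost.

Choose X and Y: together they cover T2, T1, T5 — every target.
Total install cost: 7 + 10 = 17.

17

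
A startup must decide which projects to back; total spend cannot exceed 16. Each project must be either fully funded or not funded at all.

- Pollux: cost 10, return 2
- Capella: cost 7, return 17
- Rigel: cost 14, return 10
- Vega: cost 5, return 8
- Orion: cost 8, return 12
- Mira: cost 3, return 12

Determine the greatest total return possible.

37

Take Capella, Vega, and Mira: cost 7 + 5 + 3 = 15 ≤ 16, return 17 + 8 + 12 = 37.
No other feasible combination does better.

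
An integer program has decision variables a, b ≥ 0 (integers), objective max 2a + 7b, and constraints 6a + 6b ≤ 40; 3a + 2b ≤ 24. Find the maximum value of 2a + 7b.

Relaxing integrality, the LP optimum is 46.67 at (a,b) = (0, 6.67), which is not an integer point.
(a,b)=(0,6): 6·0+6·6=36≤40, 3·0+2·6=12≤24, objective 42.
(a,b)=(1,5): 6·1+6·5=36≤40, 3·1+2·5=13≤24, objective 37.
(a,b)=(0,5): 6·0+6·5=30≤40, 3·0+2·5=10≤24, objective 35.
The best lattice point is (0,6), giving 42.

42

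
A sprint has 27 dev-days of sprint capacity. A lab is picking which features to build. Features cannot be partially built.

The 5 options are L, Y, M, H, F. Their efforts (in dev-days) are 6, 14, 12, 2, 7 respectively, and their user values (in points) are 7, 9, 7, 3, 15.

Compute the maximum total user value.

Take L, M, H, and F: effort 6 + 12 + 2 + 7 = 27 ≤ 27, user value 7 + 7 + 3 + 15 = 32.
No other feasible combination does better.

32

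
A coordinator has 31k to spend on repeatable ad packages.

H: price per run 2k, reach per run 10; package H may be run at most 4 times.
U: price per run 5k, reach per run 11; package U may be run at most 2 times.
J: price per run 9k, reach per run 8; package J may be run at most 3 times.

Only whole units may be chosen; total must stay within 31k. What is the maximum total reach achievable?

70

4×H, 2×U, and 1×J: price 27 ≤ 31, reach 4·10 + 2·11 + 1·8 = 70.
4×H, 1×U, and 2×J: price 31 ≤ 31, reach 4·10 + 1·11 + 2·8 = 67.
Best is 70.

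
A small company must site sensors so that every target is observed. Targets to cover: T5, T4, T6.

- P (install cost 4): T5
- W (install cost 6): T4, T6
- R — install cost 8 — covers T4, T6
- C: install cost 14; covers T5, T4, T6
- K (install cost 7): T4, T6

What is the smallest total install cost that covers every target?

Choose P and W: together they cover T5, T4, T6 — every target.
Total install cost: 4 + 6 = 10.
No cover costs less than 10.

10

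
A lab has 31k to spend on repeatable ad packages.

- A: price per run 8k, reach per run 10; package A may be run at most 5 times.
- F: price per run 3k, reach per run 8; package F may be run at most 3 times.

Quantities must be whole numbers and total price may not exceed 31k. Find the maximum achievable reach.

This is a bounded integer knapsack.
F has the best ratio (8/3); taking only F gives at most 3×8 = 24 (stopped by the supply cap of 3).
Mixing does better — 3×A and 2×F: price 30 ≤ 31, reach 3·10 + 2·8 = 46.

46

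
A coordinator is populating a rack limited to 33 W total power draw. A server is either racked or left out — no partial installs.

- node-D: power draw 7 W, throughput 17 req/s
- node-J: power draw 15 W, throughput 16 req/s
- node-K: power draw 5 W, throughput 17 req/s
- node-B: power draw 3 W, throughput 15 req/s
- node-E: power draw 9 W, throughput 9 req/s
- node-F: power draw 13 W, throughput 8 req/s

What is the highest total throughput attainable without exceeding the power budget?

Allowing fractional choices, the relaxed optimum would be about 68.0, but servers are indivisible.
node-D + node-J + node-K + node-B: power draw 7 + 15 + 5 + 3 = 30 ≤ 33, throughput 17 + 16 + 17 + 15 = 65.
node-D + node-K + node-B + node-F: power draw 7 + 5 + 3 + 13 = 28 ≤ 33, throughput 17 + 17 + 15 + 8 = 57.
node-D + node-K + node-B + node-E: power draw 7 + 5 + 3 + 9 = 24 ≤ 33, throughput 17 + 17 + 15 + 9 = 58.
Best is node-D, node-J, node-K, and node-B with total throughput 65.

65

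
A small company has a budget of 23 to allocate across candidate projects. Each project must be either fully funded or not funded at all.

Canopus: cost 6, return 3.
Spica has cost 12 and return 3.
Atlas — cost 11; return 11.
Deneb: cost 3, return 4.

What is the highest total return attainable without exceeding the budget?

Allowing fractional choices, the relaxed optimum would be about 18.8, but projects are indivisible.
Atlas + Deneb: cost 11 + 3 = 14 ≤ 23, return 11 + 4 = 15.
Canopus + Atlas + Deneb: cost 6 + 11 + 3 = 20 ≤ 23, return 3 + 11 + 4 = 18.
Best is Canopus, Atlas, and Deneb with total return 18.

18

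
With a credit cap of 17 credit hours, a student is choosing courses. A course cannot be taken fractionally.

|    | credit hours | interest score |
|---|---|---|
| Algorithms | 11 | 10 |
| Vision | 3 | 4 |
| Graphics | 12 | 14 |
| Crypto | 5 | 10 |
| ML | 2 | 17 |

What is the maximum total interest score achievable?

Allowing fractional choices, the relaxed optimum would be about 39.2, but courses are indivisible.
Vision + Graphics + ML: credit hours 3 + 12 + 2 = 17 ≤ 17, interest score 4 + 14 + 17 = 35.
Vision + Crypto + ML: credit hours 3 + 5 + 2 = 10 ≤ 17, interest score 4 + 10 + 17 = 31.
Best is Vision, Graphics, and ML with total interest score 35.

35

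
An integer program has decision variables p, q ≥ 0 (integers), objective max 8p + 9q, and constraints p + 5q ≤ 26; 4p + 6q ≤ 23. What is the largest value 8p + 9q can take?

Relaxing integrality, the LP optimum is 46.00 at (p,q) = (5.75, 0), which is not an integer point.
(p,q)=(4,1): 1·4+5·1=9≤26, 4·4+6·1=22≤23, objective 41.
(p,q)=(5,0): 1·5+5·0=5≤26, 4·5+6·0=20≤23, objective 40.
(p,q)=(3,1): 1·3+5·1=8≤26, 4·3+6·1=18≤23, objective 33.
The best lattice point is (4,1), giving 41.

41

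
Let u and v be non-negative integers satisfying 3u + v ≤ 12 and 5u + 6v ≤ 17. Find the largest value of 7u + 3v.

21

The continuous relaxation peaks at (3.4, 0) with value 23.80; rounding to a feasible lattice point costs some objective.
(u,v)=(3,0): 3·3+1·0=9≤12, 5·3+6·0=15≤17, objective 21.
(u,v)=(2,1): 3·2+1·1=7≤12, 5·2+6·1=16≤17, objective 17.
(u,v)=(2,0): 3·2+1·0=6≤12, 5·2+6·0=10≤17, objective 14.
Maximum is 21 at (u,v)=(3,0).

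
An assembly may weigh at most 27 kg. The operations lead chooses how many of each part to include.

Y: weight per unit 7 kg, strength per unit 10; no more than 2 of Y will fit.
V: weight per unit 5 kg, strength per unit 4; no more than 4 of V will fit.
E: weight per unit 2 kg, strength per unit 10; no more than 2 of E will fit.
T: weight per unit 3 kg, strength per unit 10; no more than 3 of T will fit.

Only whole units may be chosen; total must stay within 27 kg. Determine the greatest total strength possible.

70

E has the best ratio (10/2); taking only E gives at most 2×10 = 20 (stopped by the supply cap of 2).
Mixing does better — 2×Y, 2×E, and 3×T: weight 27 ≤ 27, strength 2·10 + 2·10 + 3·10 = 70.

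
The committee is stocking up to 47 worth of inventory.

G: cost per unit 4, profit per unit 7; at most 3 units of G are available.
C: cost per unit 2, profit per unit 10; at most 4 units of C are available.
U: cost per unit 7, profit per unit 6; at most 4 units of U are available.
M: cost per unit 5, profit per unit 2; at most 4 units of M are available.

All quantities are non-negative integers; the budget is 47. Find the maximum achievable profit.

3×G, 4×C, 3×U, and 1×M: cost 46 ≤ 47, profit 3·7 + 4·10 + 3·6 + 1·2 = 81.
3×G, 4×C, and 3×U: cost 41 ≤ 47, profit 3·7 + 4·10 + 3·6 = 79.
Best is 81.

81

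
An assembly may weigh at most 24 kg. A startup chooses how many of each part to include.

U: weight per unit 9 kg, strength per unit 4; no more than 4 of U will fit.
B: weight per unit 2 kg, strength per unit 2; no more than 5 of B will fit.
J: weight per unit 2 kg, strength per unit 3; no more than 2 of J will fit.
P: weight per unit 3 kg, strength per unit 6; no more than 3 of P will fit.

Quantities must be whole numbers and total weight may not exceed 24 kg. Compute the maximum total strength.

34

P has the best ratio (6/3); taking only P gives at most 3×6 = 18 (stopped by the supply cap of 3).
Mixing does better — 5×B, 2×J, and 3×P: weight 23 ≤ 24, strength 5·2 + 2·3 + 3·6 = 34.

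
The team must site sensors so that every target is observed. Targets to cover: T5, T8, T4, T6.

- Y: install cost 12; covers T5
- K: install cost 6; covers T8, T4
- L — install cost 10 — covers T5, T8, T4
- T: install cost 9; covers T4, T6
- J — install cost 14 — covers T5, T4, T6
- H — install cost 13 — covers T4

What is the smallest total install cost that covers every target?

19

This is a weighted set-cover instance.
The greedy cost-per-new-target heuristic would pick K and J for 20, but a cheaper cover exists.
Choose L and T: together they cover T5, T8, T4, T6 — every target.
Total install cost: 10 + 9 = 19.
No cover costs less than 19.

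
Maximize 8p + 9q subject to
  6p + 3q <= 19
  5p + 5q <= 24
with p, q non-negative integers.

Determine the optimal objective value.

(p,q)=(0,4): 6·0+3·4=12≤19, 5·0+5·4=20≤24, objective 36.
(p,q)=(1,3): 6·1+3·3=15≤19, 5·1+5·3=20≤24, objective 35.
(p,q)=(0,3): 6·0+3·3=9≤19, 5·0+5·3=15≤24, objective 27.
No feasible integer point exceeds 36.

36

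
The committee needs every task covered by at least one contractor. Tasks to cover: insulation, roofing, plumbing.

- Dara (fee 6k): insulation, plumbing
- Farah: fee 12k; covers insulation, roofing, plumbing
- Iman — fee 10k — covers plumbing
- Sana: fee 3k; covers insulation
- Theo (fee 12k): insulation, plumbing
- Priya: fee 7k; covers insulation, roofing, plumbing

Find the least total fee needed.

Priya alone covers insulation, roofing, plumbing — every task.
Total fee: 7.

7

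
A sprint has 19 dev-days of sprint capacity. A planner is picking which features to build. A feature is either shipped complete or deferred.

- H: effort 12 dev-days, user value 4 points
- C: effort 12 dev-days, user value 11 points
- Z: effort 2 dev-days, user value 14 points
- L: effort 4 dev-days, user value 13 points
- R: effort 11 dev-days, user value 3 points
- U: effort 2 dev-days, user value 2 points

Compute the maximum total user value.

Allowing fractional choices, the relaxed optimum would be about 39.1, but features are indivisible.
C + Z + L: effort 12 + 2 + 4 = 18 ≤ 19, user value 11 + 14 + 13 = 38.
Z + L + R + U: effort 2 + 4 + 11 + 2 = 19 ≤ 19, user value 14 + 13 + 3 + 2 = 32.
H + Z + L: effort 12 + 2 + 4 = 18 ≤ 19, user value 4 + 14 + 13 = 31.
Best is C, Z, and L with total user value 38.

38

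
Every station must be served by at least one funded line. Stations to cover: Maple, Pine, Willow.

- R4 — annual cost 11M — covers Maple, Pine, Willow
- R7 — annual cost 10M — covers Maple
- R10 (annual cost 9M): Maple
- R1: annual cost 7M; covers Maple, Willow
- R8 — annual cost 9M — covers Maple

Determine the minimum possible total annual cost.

The greedy cost-per-new-station heuristic would pick R1 and R4 for 18, but a cheaper cover exists.
R4 alone covers Maple, Pine, Willow — every station.
Total annual cost: 11.
No cover costs less than 11.

11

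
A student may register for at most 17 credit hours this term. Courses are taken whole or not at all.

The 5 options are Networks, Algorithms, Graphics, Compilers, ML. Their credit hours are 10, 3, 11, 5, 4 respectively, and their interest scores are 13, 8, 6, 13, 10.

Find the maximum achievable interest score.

Take Algorithms, Compilers, and ML: credit hours 3 + 5 + 4 = 12 ≤ 17, interest score 8 + 13 + 10 = 31.
No feasible combination exceeds this.

31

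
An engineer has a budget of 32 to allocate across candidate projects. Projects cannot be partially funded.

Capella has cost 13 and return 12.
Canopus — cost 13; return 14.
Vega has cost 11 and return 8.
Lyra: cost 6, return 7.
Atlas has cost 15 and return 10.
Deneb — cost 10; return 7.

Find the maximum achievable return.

33

Canopus + Lyra + Deneb: cost 13 + 6 + 10 = 29 ≤ 32, return 14 + 7 + 7 = 28.
Canopus + Vega + Lyra: cost 13 + 11 + 6 = 30 ≤ 32, return 14 + 8 + 7 = 29.
Capella + Canopus + Lyra: cost 13 + 13 + 6 = 32 ≤ 32, return 12 + 14 + 7 = 33.
Best is Capella, Canopus, and Lyra with total return 33.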